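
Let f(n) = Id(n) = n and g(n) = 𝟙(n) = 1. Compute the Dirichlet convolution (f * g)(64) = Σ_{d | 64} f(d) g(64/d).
(Id * 𝟙)(64) = 127

Divisors of 64: [1, 2, 4, 8, 16, 32, 64]. For each d | 64:
  d = 1: Id(1) · 𝟙(64/1) = 1 · 1 = 1
  d = 2: Id(2) · 𝟙(64/2) = 2 · 1 = 2
  d = 4: Id(4) · 𝟙(64/4) = 4 · 1 = 4
  d = 8: Id(8) · 𝟙(64/8) = 8 · 1 = 8
  d = 16: Id(16) · 𝟙(64/16) = 16 · 1 = 16
  d = 32: Id(32) · 𝟙(64/32) = 32 · 1 = 32
  d = 64: Id(64) · 𝟙(64/64) = 64 · 1 = 64
Summing: (Id * 𝟙)(64) = 1 + 2 + 4 + 8 + 16 + 32 + 64 = 127.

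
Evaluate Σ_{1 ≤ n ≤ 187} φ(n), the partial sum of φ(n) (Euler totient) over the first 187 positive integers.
Σ_{n ≤ 187} φ(n) = 10704

Compute φ(n) for each 1 ≤ n ≤ 187: φ(1) = 1, φ(2) = 1, φ(3) = 2, φ(4) = 2, φ(5) = 4, φ(6) = 2, φ(7) = 6, φ(8) = 4, φ(9) = 6, φ(10) = 4, φ(11) = 10, φ(12) = 4, φ(13) = 12, φ(14) = 6, φ(15) = 8, φ(16) = 8, φ(17) = 16, φ(18) = 6, φ(19) = 18, φ(20) = 8, φ(21) = 12, φ(22) = 10, φ(23) = 22, φ(24) = 8, φ(25) = 20, φ(26) = 12, φ(27) = 18, φ(28) = 12, φ(29) = 28, φ(30) = 8, φ(31) = 30, φ(32) = 16, φ(33) = 20, φ(34) = 16, φ(35) = 24, φ(36) = 12, φ(37) = 36, φ(38) = 18, φ(39) = 24, φ(40) = 16, φ(41) = 40, φ(42) = 12, φ(43) = 42, φ(44) = 20, φ(45) = 24, φ(46) = 22, φ(47) = 46, φ(48) = 16, φ(49) = 42, φ(50) = 20, φ(51) = 32, φ(52) = 24, φ(53) = 52, φ(54) = 18, φ(55) = 40, φ(56) = 24, φ(57) = 36, φ(58) = 28, φ(59) = 58, φ(60) = 16, φ(61) = 60, φ(62) = 30, φ(63) = 36, φ(64) = 32, φ(65) = 48, φ(66) = 20, φ(67) = 66, φ(68) = 32, φ(69) = 44, φ(70) = 24, φ(71) = 70, φ(72) = 24, φ(73) = 72, φ(74) = 36, φ(75) = 40, φ(76) = 36, φ(77) = 60, φ(78) = 24, φ(79) = 78, φ(80) = 32, φ(81) = 54, φ(82) = 40, φ(83) = 82, φ(84) = 24, φ(85) = 64, φ(86) = 42, φ(87) = 56, φ(88) = 40, φ(89) = 88, φ(90) = 24, φ(91) = 72, φ(92) = 44, φ(93) = 60, φ(94) = 46, φ(95) = 72, φ(96) = 32, φ(97) = 96, φ(98) = 42, φ(99) = 60, φ(100) = 40, φ(101) = 100, φ(102) = 32, φ(103) = 102, φ(104) = 48, φ(105) = 48, φ(106) = 52, φ(107) = 106, φ(108) = 36, φ(109) = 108, φ(110) = 40, φ(111) = 72, φ(112) = 48, φ(113) = 112, φ(114) = 36, φ(115) = 88, φ(116) = 56, φ(117) = 72, φ(118) = 58, φ(119) = 96, φ(120) = 32, φ(121) = 110, φ(122) = 60, φ(123) = 80, φ(124) = 60, φ(125) = 100, φ(126) = 36, φ(127) = 126, φ(128) = 64, φ(129) = 84, φ(130) = 48, φ(131) = 130, φ(132) = 40, φ(133) = 108, φ(134) = 66, φ(135) = 72, φ(136) = 64, φ(137) = 136, φ(138) = 44, φ(139) = 138, φ(140) = 48, φ(141) = 92, φ(142) = 70, φ(143) = 120, φ(144) = 48, φ(145) = 112, φ(146) = 72, φ(147) = 84, φ(148) = 72, φ(149) = 148, φ(150) = 40, φ(151) = 150, φ(152) = 72, φ(153) = 96, φ(154) = 60, φ(155) = 120, φ(156) = 48, φ(157) = 156, φ(158) = 78, φ(159) = 104, φ(160) = 64, φ(161) = 132, φ(162) = 54, φ(163) = 162, φ(164) = 80, φ(165) = 80, φ(166) = 82, φ(167) = 166, φ(168) = 48, φ(169) = 156, φ(170) = 64, φ(171) = 108, φ(172) = 84, φ(173) = 172, φ(174) = 56, φ(175) = 120, φ(176) = 80, φ(177) = 116, φ(178) = 88, φ(179) = 178, φ(180) = 48, φ(181) = 180, φ(182) = 72, φ(183) = 120, φ(184) = 88, φ(185) = 144, φ(186) = 60, φ(187) = 160. Summing all 187 values: 10704. (Average order: Σ_{n ≤ x} φ(n) ~ (3/π²) x². For x = 187, (3/π²)·187² ≈ 10629.30.)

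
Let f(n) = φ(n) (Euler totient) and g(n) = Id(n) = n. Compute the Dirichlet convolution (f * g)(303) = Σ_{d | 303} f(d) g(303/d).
(φ * Id)(303) = 1005

Divisors of 303: [1, 3, 101, 303]. For each d | 303:
  d = 1: φ(1) · Id(303/1) = 1 · 303 = 303
  d = 3: φ(3) · Id(303/3) = 2 · 101 = 202
  d = 101: φ(101) · Id(303/101) = 100 · 3 = 300
  d = 303: φ(303) · Id(303/303) = 200 · 1 = 200
Summing: (φ * Id)(303) = 303 + 202 + 300 + 200 = 1005.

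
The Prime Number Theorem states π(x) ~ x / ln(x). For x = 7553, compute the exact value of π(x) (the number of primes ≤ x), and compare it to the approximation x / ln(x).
π(7553) = 958;  x/ln(x) ≈ 845.83;  relative error ≈ 11.71%.

Directly count primes up to 7553: π(7553) = 958. The PNT approximation gives 7553/ln(7553) ≈ 7553/8.92970 ≈ 845.83. Relative error (π(x) − x/ln(x)) / π(x) ≈ 11.71%; the approximation is known to undercount slightly (Li(x) is a better estimate).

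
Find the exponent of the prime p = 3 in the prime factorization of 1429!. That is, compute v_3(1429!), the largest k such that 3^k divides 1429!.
v_3(1429!) = 709

Legendre's formula: v_p(n!) = Σ_{k ≥ 1} ⌊n / p^k⌋. For p = 3, n = 1429, the terms are:
  ⌊1429/3^1⌋ = ⌊1429/3⌋ = 476
  ⌊1429/3^2⌋ = ⌊1429/9⌋ = 158
  ⌊1429/3^3⌋ = ⌊1429/27⌋ = 52
  ⌊1429/3^4⌋ = ⌊1429/81⌋ = 17
  ⌊1429/3^5⌋ = ⌊1429/243⌋ = 5
  ⌊1429/3^6⌋ = ⌊1429/729⌋ = 1
(the next term ⌊1429/3^7⌋ = 0, terminating the sum). Summing: v_3(1429!) = 476 + 158 + 52 + 17 + 5 + 1 = 709.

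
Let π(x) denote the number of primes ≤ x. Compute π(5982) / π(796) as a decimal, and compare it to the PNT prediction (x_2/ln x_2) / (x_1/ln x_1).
π(5982)/π(796) = 782/138 ≈ 5.6667;  PNT prediction ≈ 5.7722.

π(796) = 138 and π(5982) = 782, so π(5982)/π(796) ≈ 5.6667. The PNT-predicted ratio is (5982/ln(5982)) / (796/ln(796)) ≈ 5.7722. The two agree to within a few percent, as expected.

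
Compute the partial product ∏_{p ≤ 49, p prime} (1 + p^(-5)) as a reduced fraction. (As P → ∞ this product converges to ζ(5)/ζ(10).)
∏ = 77350420258916008694441522216355088445733760320747817275637792505856/74669957780522328018216335873020857442299719217280893302140029444835

The primes p ≤ 49 are [2, 3, 5, 7, 11, 13, 17, 19, 23, 29, 31, 37, 41, 43, 47]. For each, (1 + 1/p^5) = (p^5 + 1)/p^5. Multiplying these fractions over p ∈ [2, 3, 5, 7, 11, 13, 17, 19, 23, 29, 31, 37, 41, 43, 47] gives 77350420258916008694441522216355088445733760320747817275637792505856/74669957780522328018216335873020857442299719217280893302140029444835. (In the limit P → ∞ this tends to ζ(5)/ζ(10).)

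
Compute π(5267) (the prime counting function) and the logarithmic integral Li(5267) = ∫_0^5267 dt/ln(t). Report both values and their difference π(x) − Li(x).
π(5267) = 698;  Li(5267) ≈ 715.53;  π(x) − Li(x) ≈ -17.53.

Direct count of primes ≤ 5267 gives π(5267) = 698. Numerical evaluation of the logarithmic integral gives Li(5267) ≈ 715.53. The difference π(x) − Li(x) ≈ -17.53 is typically negative for small/moderate x (Li(x) overestimates), though Littlewood's theorem shows this sign changes infinitely often.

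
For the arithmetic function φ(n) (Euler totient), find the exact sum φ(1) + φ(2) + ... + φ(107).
Σ_{n ≤ 107} φ(n) = 3532

Compute φ(n) for each 1 ≤ n ≤ 107: φ(1) = 1, φ(2) = 1, φ(3) = 2, φ(4) = 2, φ(5) = 4, φ(6) = 2, φ(7) = 6, φ(8) = 4, φ(9) = 6, φ(10) = 4, φ(11) = 10, φ(12) = 4, φ(13) = 12, φ(14) = 6, φ(15) = 8, φ(16) = 8, φ(17) = 16, φ(18) = 6, φ(19) = 18, φ(20) = 8, φ(21) = 12, φ(22) = 10, φ(23) = 22, φ(24) = 8, φ(25) = 20, φ(26) = 12, φ(27) = 18, φ(28) = 12, φ(29) = 28, φ(30) = 8, φ(31) = 30, φ(32) = 16, φ(33) = 20, φ(34) = 16, φ(35) = 24, φ(36) = 12, φ(37) = 36, φ(38) = 18, φ(39) = 24, φ(40) = 16, φ(41) = 40, φ(42) = 12, φ(43) = 42, φ(44) = 20, φ(45) = 24, φ(46) = 22, φ(47) = 46, φ(48) = 16, φ(49) = 42, φ(50) = 20, φ(51) = 32, φ(52) = 24, φ(53) = 52, φ(54) = 18, φ(55) = 40, φ(56) = 24, φ(57) = 36, φ(58) = 28, φ(59) = 58, φ(60) = 16, φ(61) = 60, φ(62) = 30, φ(63) = 36, φ(64) = 32, φ(65) = 48, φ(66) = 20, φ(67) = 66, φ(68) = 32, φ(69) = 44, φ(70) = 24, φ(71) = 70, φ(72) = 24, φ(73) = 72, φ(74) = 36, φ(75) = 40, φ(76) = 36, φ(77) = 60, φ(78) = 24, φ(79) = 78, φ(80) = 32, φ(81) = 54, φ(82) = 40, φ(83) = 82, φ(84) = 24, φ(85) = 64, φ(86) = 42, φ(87) = 56, φ(88) = 40, φ(89) = 88, φ(90) = 24, φ(91) = 72, φ(92) = 44, φ(93) = 60, φ(94) = 46, φ(95) = 72, φ(96) = 32, φ(97) = 96, φ(98) = 42, φ(99) = 60, φ(100) = 40, φ(101) = 100, φ(102) = 32, φ(103) = 102, φ(104) = 48, φ(105) = 48, φ(106) = 52, φ(107) = 106. Summing all 107 values: 3532. (Average order: Σ_{n ≤ x} φ(n) ~ (3/π²) x². For x = 107, (3/π²)·107² ≈ 3480.08.)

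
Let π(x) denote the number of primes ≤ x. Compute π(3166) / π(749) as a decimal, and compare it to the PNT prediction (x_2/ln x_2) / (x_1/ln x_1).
π(3166)/π(749) = 447/132 ≈ 3.3864;  PNT prediction ≈ 3.4710.

π(749) = 132 and π(3166) = 447, so π(3166)/π(749) ≈ 3.3864. The PNT-predicted ratio is (3166/ln(3166)) / (749/ln(749)) ≈ 3.4710. The two agree to within a few percent, as expected.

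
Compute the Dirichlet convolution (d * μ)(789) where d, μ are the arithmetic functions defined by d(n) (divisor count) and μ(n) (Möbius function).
(d * μ)(789) = 1

Divisors of 789: [1, 3, 263, 789]. For each d | 789:
  d = 1: d(1) · μ(789/1) = 1 · 1 = 1
  d = 3: d(3) · μ(789/3) = 2 · -1 = -2
  d = 263: d(263) · μ(789/263) = 2 · -1 = -2
  d = 789: d(789) · μ(789/789) = 4 · 1 = 4
Summing: (d * μ)(789) = 1 + -2 + -2 + 4 = 1.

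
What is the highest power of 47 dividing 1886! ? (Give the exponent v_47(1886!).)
v_47(1886!) = 40

Legendre's formula: v_p(n!) = Σ_{k ≥ 1} ⌊n / p^k⌋. For p = 47, n = 1886, the terms are:
  ⌊1886/47^1⌋ = ⌊1886/47⌋ = 40
(the next term ⌊1886/47^2⌋ = 0, terminating the sum). Summing: v_47(1886!) = 40 = 40.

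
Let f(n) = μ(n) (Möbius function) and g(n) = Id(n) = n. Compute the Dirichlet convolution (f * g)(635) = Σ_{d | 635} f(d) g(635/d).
(μ * Id)(635) = 504

Divisors of 635: [1, 5, 127, 635]. For each d | 635:
  d = 1: μ(1) · Id(635/1) = 1 · 635 = 635
  d = 5: μ(5) · Id(635/5) = -1 · 127 = -127
  d = 127: μ(127) · Id(635/127) = -1 · 5 = -5
  d = 635: μ(635) · Id(635/635) = 1 · 1 = 1
Summing: (μ * Id)(635) = 635 + -127 + -5 + 1 = 504.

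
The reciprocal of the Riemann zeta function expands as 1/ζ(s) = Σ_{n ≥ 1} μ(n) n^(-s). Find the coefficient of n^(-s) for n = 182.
μ(182) = -1

Factor n = 182 = 2 · 7 · 13. μ(n) = 0 if any exponent ≥ 2 (not squarefree); otherwise μ(n) = (−1)^{ω(n)} where ω(n) is the number of distinct prime factors. Applying: μ(182) = -1.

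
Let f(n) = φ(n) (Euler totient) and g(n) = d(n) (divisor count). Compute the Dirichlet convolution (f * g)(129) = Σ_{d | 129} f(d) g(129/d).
(φ * d)(129) = 176

Divisors of 129: [1, 3, 43, 129]. For each d | 129:
  d = 1: φ(1) · d(129/1) = 1 · 4 = 4
  d = 3: φ(3) · d(129/3) = 2 · 2 = 4
  d = 43: φ(43) · d(129/43) = 42 · 2 = 84
  d = 129: φ(129) · d(129/129) = 84 · 1 = 84
Summing: (φ * d)(129) = 4 + 4 + 84 + 84 = 176.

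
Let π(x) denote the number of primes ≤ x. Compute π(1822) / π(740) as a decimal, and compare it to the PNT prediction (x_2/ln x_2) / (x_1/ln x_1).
π(1822)/π(740) = 280/131 ≈ 2.1374;  PNT prediction ≈ 2.1667.

π(740) = 131 and π(1822) = 280, so π(1822)/π(740) ≈ 2.1374. The PNT-predicted ratio is (1822/ln(1822)) / (740/ln(740)) ≈ 2.1667. The two agree to within a few percent, as expected.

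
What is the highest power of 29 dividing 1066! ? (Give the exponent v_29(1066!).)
v_29(1066!) = 37

Legendre's formula: v_p(n!) = Σ_{k ≥ 1} ⌊n / p^k⌋. For p = 29, n = 1066, the terms are:
  ⌊1066/29^1⌋ = ⌊1066/29⌋ = 36
  ⌊1066/29^2⌋ = ⌊1066/841⌋ = 1
(the next term ⌊1066/29^3⌋ = 0, terminating the sum). Summing: v_29(1066!) = 36 + 1 = 37.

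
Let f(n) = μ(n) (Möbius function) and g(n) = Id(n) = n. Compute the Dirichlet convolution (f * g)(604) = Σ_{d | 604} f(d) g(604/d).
(μ * Id)(604) = 300

Divisors of 604: [1, 2, 4, 151, 302, 604]. For each d | 604:
  d = 1: μ(1) · Id(604/1) = 1 · 604 = 604
  d = 2: μ(2) · Id(604/2) = -1 · 302 = -302
  d = 4: μ(4) · Id(604/4) = 0 · 151 = 0
  d = 151: μ(151) · Id(604/151) = -1 · 4 = -4
  d = 302: μ(302) · Id(604/302) = 1 · 2 = 2
  d = 604: μ(604) · Id(604/604) = 0 · 1 = 0
Summing: (μ * Id)(604) = 604 + -302 + 0 + -4 + 2 + 0 = 300.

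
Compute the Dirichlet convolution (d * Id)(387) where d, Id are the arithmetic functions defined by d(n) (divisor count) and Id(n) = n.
(d * Id)(387) = 810

Divisors of 387: [1, 3, 9, 43, 129, 387]. For each d | 387:
  d = 1: d(1) · Id(387/1) = 1 · 387 = 387
  d = 3: d(3) · Id(387/3) = 2 · 129 = 258
  d = 9: d(9) · Id(387/9) = 3 · 43 = 129
  d = 43: d(43) · Id(387/43) = 2 · 9 = 18
  d = 129: d(129) · Id(387/129) = 4 · 3 = 12
  d = 387: d(387) · Id(387/387) = 6 · 1 = 6
Summing: (d * Id)(387) = 387 + 258 + 129 + 18 + 12 + 6 = 810.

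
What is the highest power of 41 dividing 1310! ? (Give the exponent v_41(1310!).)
v_41(1310!) = 31

Legendre's formula: v_p(n!) = Σ_{k ≥ 1} ⌊n / p^k⌋. For p = 41, n = 1310, the terms are:
  ⌊1310/41^1⌋ = ⌊1310/41⌋ = 31
(the next term ⌊1310/41^2⌋ = 0, terminating the sum). Summing: v_41(1310!) = 31 = 31.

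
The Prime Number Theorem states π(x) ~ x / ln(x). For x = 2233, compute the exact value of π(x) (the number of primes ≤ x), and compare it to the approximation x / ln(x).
π(2233) = 331;  x/ln(x) ≈ 289.58;  relative error ≈ 12.51%.

Directly count primes up to 2233: π(2233) = 331. The PNT approximation gives 2233/ln(2233) ≈ 2233/7.71110 ≈ 289.58. Relative error (π(x) − x/ln(x)) / π(x) ≈ 12.51%; the approximation is known to undercount slightly (Li(x) is a better estimate).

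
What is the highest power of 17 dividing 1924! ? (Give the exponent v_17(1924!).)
v_17(1924!) = 119

Legendre's formula: v_p(n!) = Σ_{k ≥ 1} ⌊n / p^k⌋. For p = 17, n = 1924, the terms are:
  ⌊1924/17^1⌋ = ⌊1924/17⌋ = 113
  ⌊1924/17^2⌋ = ⌊1924/289⌋ = 6
(the next term ⌊1924/17^3⌋ = 0, terminating the sum). Summing: v_17(1924!) = 113 + 6 = 119.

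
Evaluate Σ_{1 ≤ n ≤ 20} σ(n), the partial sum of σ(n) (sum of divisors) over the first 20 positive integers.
Σ_{n ≤ 20} σ(n) = 339

Compute σ(n) for each 1 ≤ n ≤ 20: σ(1) = 1, σ(2) = 3, σ(3) = 4, σ(4) = 7, σ(5) = 6, σ(6) = 12, σ(7) = 8, σ(8) = 15, σ(9) = 13, σ(10) = 18, σ(11) = 12, σ(12) = 28, σ(13) = 14, σ(14) = 24, σ(15) = 24, σ(16) = 31, σ(17) = 18, σ(18) = 39, σ(19) = 20, σ(20) = 42. Summing all 20 values: 339. (Average order: Σ_{n ≤ x} σ(n) ~ (π²/12) x². For x = 20, (π²/12)·20² ≈ 328.99.)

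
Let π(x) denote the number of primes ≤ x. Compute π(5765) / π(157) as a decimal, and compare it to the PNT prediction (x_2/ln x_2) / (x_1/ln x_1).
π(5765)/π(157) = 757/37 ≈ 20.4595;  PNT prediction ≈ 21.4404.

π(157) = 37 and π(5765) = 757, so π(5765)/π(157) ≈ 20.4595. The PNT-predicted ratio is (5765/ln(5765)) / (157/ln(157)) ≈ 21.4404. The two agree to within a few percent, as expected.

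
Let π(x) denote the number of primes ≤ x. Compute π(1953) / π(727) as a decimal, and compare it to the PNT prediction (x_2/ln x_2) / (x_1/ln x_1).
π(1953)/π(727) = 297/129 ≈ 2.3023;  PNT prediction ≈ 2.3360.

π(727) = 129 and π(1953) = 297, so π(1953)/π(727) ≈ 2.3023. The PNT-predicted ratio is (1953/ln(1953)) / (727/ln(727)) ≈ 2.3360. The two agree to within a few percent, as expected.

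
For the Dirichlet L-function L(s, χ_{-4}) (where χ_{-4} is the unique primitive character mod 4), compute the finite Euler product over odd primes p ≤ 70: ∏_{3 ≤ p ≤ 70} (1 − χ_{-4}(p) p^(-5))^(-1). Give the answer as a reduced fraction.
∏ = 37979204647637350516760877329690181347337250286656304892593349955377546774080367593893487696930042429/38125690090169221251718118687086971940856605396725095947148046662410194981822835725803035469807616000

The odd primes p ≤ 70 are [3, 5, 7, 11, 13, 17, 19, 23, 29, 31, 37, 41, 43, 47, 53, 59, 61, 67]. For each, χ(p) = 1 if p ≡ 1 mod 4, χ(p) = −1 if p ≡ 3 mod 4. Taking (1 − χ(p)/p^5)^(-1) = p^5/(p^5 − χ(p)): (1 − (-1)/3^5)^(-1) · (1 − (1)/5^5)^(-1) · (1 − (-1)/7^5)^(-1) · (1 − (-1)/11^5)^(-1) · (1 − (1)/13^5)^(-1) · (1 − (1)/17^5)^(-1) · (1 − (-1)/19^5)^(-1) · (1 − (-1)/23^5)^(-1) · (1 − (1)/29^5)^(-1) · (1 − (-1)/31^5)^(-1) · (1 − (1)/37^5)^(-1) · (1 − (1)/41^5)^(-1) · (1 − (-1)/43^5)^(-1) · (1 − (-1)/47^5)^(-1) · (1 − (1)/53^5)^(-1) · (1 − (-1)/59^5)^(-1) · (1 − (1)/61^5)^(-1) · (1 − (-1)/67^5)^(-1) = 37979204647637350516760877329690181347337250286656304892593349955377546774080367593893487696930042429/38125690090169221251718118687086971940856605396725095947148046662410194981822835725803035469807616000.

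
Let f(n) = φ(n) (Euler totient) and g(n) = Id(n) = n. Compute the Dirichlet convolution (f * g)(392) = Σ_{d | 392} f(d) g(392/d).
(φ * Id)(392) = 2660

Divisors of 392: [1, 2, 4, 7, 8, 14, 28, 49, 56, 98, 196, 392]. For each d | 392:
  d = 1: φ(1) · Id(392/1) = 1 · 392 = 392
  d = 2: φ(2) · Id(392/2) = 1 · 196 = 196
  d = 4: φ(4) · Id(392/4) = 2 · 98 = 196
  d = 7: φ(7) · Id(392/7) = 6 · 56 = 336
  d = 8: φ(8) · Id(392/8) = 4 · 49 = 196
  d = 14: φ(14) · Id(392/14) = 6 · 28 = 168
  d = 28: φ(28) · Id(392/28) = 12 · 14 = 168
  d = 49: φ(49) · Id(392/49) = 42 · 8 = 336
  d = 56: φ(56) · Id(392/56) = 24 · 7 = 168
  d = 98: φ(98) · Id(392/98) = 42 · 4 = 168
  d = 196: φ(196) · Id(392/196) = 84 · 2 = 168
  d = 392: φ(392) · Id(392/392) = 168 · 1 = 168
Summing: (φ * Id)(392) = 392 + 196 + 196 + 336 + 196 + 168 + 168 + 336 + 168 + 168 + 168 + 168 = 2660.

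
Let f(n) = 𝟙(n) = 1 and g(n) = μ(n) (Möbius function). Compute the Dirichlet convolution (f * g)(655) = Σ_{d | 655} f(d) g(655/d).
(𝟙 * μ)(655) = 0

Divisors of 655: [1, 5, 131, 655]. For each d | 655:
  d = 1: 𝟙(1) · μ(655/1) = 1 · 1 = 1
  d = 5: 𝟙(5) · μ(655/5) = 1 · -1 = -1
  d = 131: 𝟙(131) · μ(655/131) = 1 · -1 = -1
  d = 655: 𝟙(655) · μ(655/655) = 1 · 1 = 1
Summing: (𝟙 * μ)(655) = 1 + -1 + -1 + 1 = 0.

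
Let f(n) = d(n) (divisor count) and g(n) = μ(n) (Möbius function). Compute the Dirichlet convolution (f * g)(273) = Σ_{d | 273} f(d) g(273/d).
(d * μ)(273) = 1

Divisors of 273: [1, 3, 7, 13, 21, 39, 91, 273]. For each d | 273:
  d = 1: d(1) · μ(273/1) = 1 · -1 = -1
  d = 3: d(3) · μ(273/3) = 2 · 1 = 2
  d = 7: d(7) · μ(273/7) = 2 · 1 = 2
  d = 13: d(13) · μ(273/13) = 2 · 1 = 2
  d = 21: d(21) · μ(273/21) = 4 · -1 = -4
  d = 39: d(39) · μ(273/39) = 4 · -1 = -4
  d = 91: d(91) · μ(273/91) = 4 · -1 = -4
  d = 273: d(273) · μ(273/273) = 8 · 1 = 8
Summing: (d * μ)(273) = -1 + 2 + 2 + 2 + -4 + -4 + -4 + 8 = 1.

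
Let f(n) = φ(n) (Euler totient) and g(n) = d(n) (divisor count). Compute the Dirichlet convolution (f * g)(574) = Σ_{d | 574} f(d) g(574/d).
(φ * d)(574) = 1008

Divisors of 574: [1, 2, 7, 14, 41, 82, 287, 574]. For each d | 574:
  d = 1: φ(1) · d(574/1) = 1 · 8 = 8
  d = 2: φ(2) · d(574/2) = 1 · 4 = 4
  d = 7: φ(7) · d(574/7) = 6 · 4 = 24
  d = 14: φ(14) · d(574/14) = 6 · 2 = 12
  d = 41: φ(41) · d(574/41) = 40 · 4 = 160
  d = 82: φ(82) · d(574/82) = 40 · 2 = 80
  d = 287: φ(287) · d(574/287) = 240 · 2 = 480
  d = 574: φ(574) · d(574/574) = 240 · 1 = 240
Summing: (φ * d)(574) = 8 + 4 + 24 + 12 + 160 + 80 + 480 + 240 = 1008.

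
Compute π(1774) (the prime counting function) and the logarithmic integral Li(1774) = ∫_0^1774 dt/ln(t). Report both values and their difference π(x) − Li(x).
π(1774) = 274;  Li(1774) ≈ 284.84;  π(x) − Li(x) ≈ -10.84.

Direct count of primes ≤ 1774 gives π(1774) = 274. Numerical evaluation of the logarithmic integral gives Li(1774) ≈ 284.84. The difference π(x) − Li(x) ≈ -10.84 is typically negative for small/moderate x (Li(x) overestimates), though Littlewood's theorem shows this sign changes infinitely often.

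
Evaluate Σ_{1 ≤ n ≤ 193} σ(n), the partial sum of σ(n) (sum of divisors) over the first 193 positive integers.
Σ_{n ≤ 193} σ(n) = 30684

Compute σ(n) for each 1 ≤ n ≤ 193: σ(1) = 1, σ(2) = 3, σ(3) = 4, σ(4) = 7, σ(5) = 6, σ(6) = 12, σ(7) = 8, σ(8) = 15, σ(9) = 13, σ(10) = 18, σ(11) = 12, σ(12) = 28, σ(13) = 14, σ(14) = 24, σ(15) = 24, σ(16) = 31, σ(17) = 18, σ(18) = 39, σ(19) = 20, σ(20) = 42, σ(21) = 32, σ(22) = 36, σ(23) = 24, σ(24) = 60, σ(25) = 31, σ(26) = 42, σ(27) = 40, σ(28) = 56, σ(29) = 30, σ(30) = 72, σ(31) = 32, σ(32) = 63, σ(33) = 48, σ(34) = 54, σ(35) = 48, σ(36) = 91, σ(37) = 38, σ(38) = 60, σ(39) = 56, σ(40) = 90, σ(41) = 42, σ(42) = 96, σ(43) = 44, σ(44) = 84, σ(45) = 78, σ(46) = 72, σ(47) = 48, σ(48) = 124, σ(49) = 57, σ(50) = 93, σ(51) = 72, σ(52) = 98, σ(53) = 54, σ(54) = 120, σ(55) = 72, σ(56) = 120, σ(57) = 80, σ(58) = 90, σ(59) = 60, σ(60) = 168, σ(61) = 62, σ(62) = 96, σ(63) = 104, σ(64) = 127, σ(65) = 84, σ(66) = 144, σ(67) = 68, σ(68) = 126, σ(69) = 96, σ(70) = 144, σ(71) = 72, σ(72) = 195, σ(73) = 74, σ(74) = 114, σ(75) = 124, σ(76) = 140, σ(77) = 96, σ(78) = 168, σ(79) = 80, σ(80) = 186, σ(81) = 121, σ(82) = 126, σ(83) = 84, σ(84) = 224, σ(85) = 108, σ(86) = 132, σ(87) = 120, σ(88) = 180, σ(89) = 90, σ(90) = 234, σ(91) = 112, σ(92) = 168, σ(93) = 128, σ(94) = 144, σ(95) = 120, σ(96) = 252, σ(97) = 98, σ(98) = 171, σ(99) = 156, σ(100) = 217, σ(101) = 102, σ(102) = 216, σ(103) = 104, σ(104) = 210, σ(105) = 192, σ(106) = 162, σ(107) = 108, σ(108) = 280, σ(109) = 110, σ(110) = 216, σ(111) = 152, σ(112) = 248, σ(113) = 114, σ(114) = 240, σ(115) = 144, σ(116) = 210, σ(117) = 182, σ(118) = 180, σ(119) = 144, σ(120) = 360, σ(121) = 133, σ(122) = 186, σ(123) = 168, σ(124) = 224, σ(125) = 156, σ(126) = 312, σ(127) = 128, σ(128) = 255, σ(129) = 176, σ(130) = 252, σ(131) = 132, σ(132) = 336, σ(133) = 160, σ(134) = 204, σ(135) = 240, σ(136) = 270, σ(137) = 138, σ(138) = 288, σ(139) = 140, σ(140) = 336, σ(141) = 192, σ(142) = 216, σ(143) = 168, σ(144) = 403, σ(145) = 180, σ(146) = 222, σ(147) = 228, σ(148) = 266, σ(149) = 150, σ(150) = 372, σ(151) = 152, σ(152) = 300, σ(153) = 234, σ(154) = 288, σ(155) = 192, σ(156) = 392, σ(157) = 158, σ(158) = 240, σ(159) = 216, σ(160) = 378, σ(161) = 192, σ(162) = 363, σ(163) = 164, σ(164) = 294, σ(165) = 288, σ(166) = 252, σ(167) = 168, σ(168) = 480, σ(169) = 183, σ(170) = 324, σ(171) = 260, σ(172) = 308, σ(173) = 174, σ(174) = 360, σ(175) = 248, σ(176) = 372, σ(177) = 240, σ(178) = 270, σ(179) = 180, σ(180) = 546, σ(181) = 182, σ(182) = 336, σ(183) = 248, σ(184) = 360, σ(185) = 228, σ(186) = 384, σ(187) = 216, σ(188) = 336, σ(189) = 320, σ(190) = 360, σ(191) = 192, σ(192) = 508, σ(193) = 194. Summing all 193 values: 30684. (Average order: Σ_{n ≤ x} σ(n) ~ (π²/12) x². For x = 193, (π²/12)·193² ≈ 30636.07.)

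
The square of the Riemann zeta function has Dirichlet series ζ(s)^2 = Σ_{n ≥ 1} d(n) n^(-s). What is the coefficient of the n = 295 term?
d(295) = 4

ζ(s)^2 = (Σ 1/m^s)(Σ 1/k^s). The coefficient of 1/n^s in the product is the number of ordered pairs (m, k) with mk = n, which equals d(n). For n = 295, divisors are [1, 5, 59, 295], so d(295) = 4.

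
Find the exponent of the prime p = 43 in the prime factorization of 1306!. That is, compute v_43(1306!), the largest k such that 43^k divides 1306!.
v_43(1306!) = 30

Legendre's formula: v_p(n!) = Σ_{k ≥ 1} ⌊n / p^k⌋. For p = 43, n = 1306, the terms are:
  ⌊1306/43^1⌋ = ⌊1306/43⌋ = 30
(the next term ⌊1306/43^2⌋ = 0, terminating the sum). Summing: v_43(1306!) = 30 = 30.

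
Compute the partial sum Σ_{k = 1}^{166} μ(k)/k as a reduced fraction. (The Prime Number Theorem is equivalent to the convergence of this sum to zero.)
Σ μ(k)/k = 37147735201867736136071528218126880862180532757536149798011737/2883076109987975829511815017668067153282692007803033159928034405

Values of μ(k) for 1 ≤ k ≤ 166: μ(1) = 1, μ(2) = -1, μ(3) = -1, μ(5) = -1, μ(6) = 1, μ(7) = -1, μ(10) = 1, μ(11) = -1, μ(13) = -1, μ(14) = 1, μ(15) = 1, μ(17) = -1, μ(19) = -1, μ(21) = 1, μ(22) = 1, μ(23) = -1, μ(26) = 1, μ(29) = -1, μ(30) = -1, μ(31) = -1, μ(33) = 1, μ(34) = 1, μ(35) = 1, μ(37) = -1, μ(38) = 1, μ(39) = 1, μ(41) = -1, μ(42) = -1, μ(43) = -1, μ(46) = 1, μ(47) = -1, μ(51) = 1, μ(53) = -1, μ(55) = 1, μ(57) = 1, μ(58) = 1, μ(59) = -1, μ(61) = -1, μ(62) = 1, μ(65) = 1, μ(66) = -1, μ(67) = -1, μ(69) = 1, μ(70) = -1, μ(71) = -1, μ(73) = -1, μ(74) = 1, μ(77) = 1, μ(78) = -1, μ(79) = -1, μ(82) = 1, μ(83) = -1, μ(85) = 1, μ(86) = 1, μ(87) = 1, μ(89) = -1, μ(91) = 1, μ(93) = 1, μ(94) = 1, μ(95) = 1, μ(97) = -1, μ(101) = -1, μ(102) = -1, μ(103) = -1, μ(105) = -1, μ(106) = 1, μ(107) = -1, μ(109) = -1, μ(110) = -1, μ(111) = 1, μ(113) = -1, μ(114) = -1, μ(115) = 1, μ(118) = 1, μ(119) = 1, μ(122) = 1, μ(123) = 1, μ(127) = -1, μ(129) = 1, μ(130) = -1, μ(131) = -1, μ(133) = 1, μ(134) = 1, μ(137) = -1, μ(138) = -1, μ(139) = -1, μ(141) = 1, μ(142) = 1, μ(143) = 1, μ(145) = 1, μ(146) = 1, μ(149) = -1, μ(151) = -1, μ(154) = -1, μ(155) = 1, μ(157) = -1, μ(158) = 1, μ(159) = 1, μ(161) = 1, μ(163) = -1, μ(165) = -1, μ(166) = 1, with μ = 0 on non-squarefree integers. Summing μ(k)/k for k where μ(k) ≠ 0 gives 37147735201867736136071528218126880862180532757536149798011737/2883076109987975829511815017668067153282692007803033159928034405 ≈ 0.0129. (PNT ⟺ this sum → 0 as n → ∞.)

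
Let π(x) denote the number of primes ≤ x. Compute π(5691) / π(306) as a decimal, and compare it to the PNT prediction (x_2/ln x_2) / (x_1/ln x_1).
π(5691)/π(306) = 749/62 ≈ 12.0806;  PNT prediction ≈ 12.3108.

π(306) = 62 and π(5691) = 749, so π(5691)/π(306) ≈ 12.0806. The PNT-predicted ratio is (5691/ln(5691)) / (306/ln(306)) ≈ 12.3108. The two agree to within a few percent, as expected.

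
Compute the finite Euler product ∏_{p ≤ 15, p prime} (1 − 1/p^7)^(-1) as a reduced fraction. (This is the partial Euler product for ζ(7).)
∏ = 3823532992398595385956921875/3791873603058129477401581447

The primes p ≤ 15 are [2, 3, 5, 7, 11, 13]. For each prime, (1 − 1/p^7)^(-1) = p^7 / (p^7 − 1). The product is (1 − 1/2^7)^(-1), (1 − 1/3^7)^(-1), (1 − 1/5^7)^(-1), (1 − 1/7^7)^(-1), (1 − 1/11^7)^(-1), (1 − 1/13^7)^(-1) = ∏ p^7 / (p^7 − 1) = 3823532992398595385956921875/3791873603058129477401581447.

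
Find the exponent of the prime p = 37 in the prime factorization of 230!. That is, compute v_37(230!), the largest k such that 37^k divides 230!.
v_37(230!) = 6

Legendre's formula: v_p(n!) = Σ_{k ≥ 1} ⌊n / p^k⌋. For p = 37, n = 230, the terms are:
  ⌊230/37^1⌋ = ⌊230/37⌋ = 6
(the next term ⌊230/37^2⌋ = 0, terminating the sum). Summing: v_37(230!) = 6 = 6.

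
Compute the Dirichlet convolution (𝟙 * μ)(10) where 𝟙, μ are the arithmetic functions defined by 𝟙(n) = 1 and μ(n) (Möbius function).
(𝟙 * μ)(10) = 0

Divisors of 10: [1, 2, 5, 10]. For each d | 10:
  d = 1: 𝟙(1) · μ(10/1) = 1 · 1 = 1
  d = 2: 𝟙(2) · μ(10/2) = 1 · -1 = -1
  d = 5: 𝟙(5) · μ(10/5) = 1 · -1 = -1
  d = 10: 𝟙(10) · μ(10/10) = 1 · 1 = 1
Summing: (𝟙 * μ)(10) = 1 + -1 + -1 + 1 = 0.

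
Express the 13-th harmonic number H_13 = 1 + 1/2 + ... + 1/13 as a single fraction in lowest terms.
H_13 = 1145993/360360

Direct summation: H_13 = 1 + 1/2 + ... + 1/13. The least common denominator is lcm(1, ..., 13) = 360360; over this denominator the numerator is 360360 + 180180 + 120120 + 90090 + 72072 + 60060 + 51480 + 45045 + 40040 + 36036 + 32760 + 30030 + 27720 = 1145993, so H_13 = 1145993/360360 (already in lowest terms) ≈ 3.18013. (The PNT-adjacent estimate ln(13) + γ ≈ 3.14217 matches within O(1/n).)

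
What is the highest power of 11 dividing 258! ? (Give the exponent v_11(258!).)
v_11(258!) = 25

Legendre's formula: v_p(n!) = Σ_{k ≥ 1} ⌊n / p^k⌋. For p = 11, n = 258, the terms are:
  ⌊258/11^1⌋ = ⌊258/11⌋ = 23
  ⌊258/11^2⌋ = ⌊258/121⌋ = 2
(the next term ⌊258/11^3⌋ = 0, terminating the sum). Summing: v_11(258!) = 23 + 2 = 25.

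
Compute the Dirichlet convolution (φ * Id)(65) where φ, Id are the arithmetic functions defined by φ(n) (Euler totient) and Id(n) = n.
(φ * Id)(65) = 225

Divisors of 65: [1, 5, 13, 65]. For each d | 65:
  d = 1: φ(1) · Id(65/1) = 1 · 65 = 65
  d = 5: φ(5) · Id(65/5) = 4 · 13 = 52
  d = 13: φ(13) · Id(65/13) = 12 · 5 = 60
  d = 65: φ(65) · Id(65/65) = 48 · 1 = 48
Summing: (φ * Id)(65) = 65 + 52 + 60 + 48 = 225.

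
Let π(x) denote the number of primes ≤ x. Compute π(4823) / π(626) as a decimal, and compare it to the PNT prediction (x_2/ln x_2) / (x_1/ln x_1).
π(4823)/π(626) = 649/114 ≈ 5.6930;  PNT prediction ≈ 5.8497.

π(626) = 114 and π(4823) = 649, so π(4823)/π(626) ≈ 5.6930. The PNT-predicted ratio is (4823/ln(4823)) / (626/ln(626)) ≈ 5.8497. The two agree to within a few percent, as expected.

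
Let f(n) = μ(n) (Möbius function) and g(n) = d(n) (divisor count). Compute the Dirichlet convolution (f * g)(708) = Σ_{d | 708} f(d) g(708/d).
(μ * d)(708) = 1

Divisors of 708: [1, 2, 3, 4, 6, 12, 59, 118, 177, 236, 354, 708]. For each d | 708:
  d = 1: μ(1) · d(708/1) = 1 · 12 = 12
  d = 2: μ(2) · d(708/2) = -1 · 8 = -8
  d = 3: μ(3) · d(708/3) = -1 · 6 = -6
  d = 4: μ(4) · d(708/4) = 0 · 4 = 0
  d = 6: μ(6) · d(708/6) = 1 · 4 = 4
  d = 12: μ(12) · d(708/12) = 0 · 2 = 0
  d = 59: μ(59) · d(708/59) = -1 · 6 = -6
  d = 118: μ(118) · d(708/118) = 1 · 4 = 4
  d = 177: μ(177) · d(708/177) = 1 · 3 = 3
  d = 236: μ(236) · d(708/236) = 0 · 2 = 0
  d = 354: μ(354) · d(708/354) = -1 · 2 = -2
  d = 708: μ(708) · d(708/708) = 0 · 1 = 0
Summing: (μ * d)(708) = 12 + -8 + -6 + 0 + 4 + 0 + -6 + 4 + 3 + 0 + -2 + 0 = 1.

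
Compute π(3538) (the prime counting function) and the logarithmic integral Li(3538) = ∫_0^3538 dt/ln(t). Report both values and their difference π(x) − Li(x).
π(3538) = 494;  Li(3538) ≈ 509.25;  π(x) − Li(x) ≈ -15.25.

Direct count of primes ≤ 3538 gives π(3538) = 494. Numerical evaluation of the logarithmic integral gives Li(3538) ≈ 509.25. The difference π(x) − Li(x) ≈ -15.25 is typically negative for small/moderate x (Li(x) overestimates), though Littlewood's theorem shows this sign changes infinitely often.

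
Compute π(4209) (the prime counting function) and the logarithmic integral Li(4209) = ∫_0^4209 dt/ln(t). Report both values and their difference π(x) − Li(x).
π(4209) = 575;  Li(4209) ≈ 590.49;  π(x) − Li(x) ≈ -15.49.

Direct count of primes ≤ 4209 gives π(4209) = 575. Numerical evaluation of the logarithmic integral gives Li(4209) ≈ 590.49. The difference π(x) − Li(x) ≈ -15.49 is typically negative for small/moderate x (Li(x) overestimates), though Littlewood's theorem shows this sign changes infinitely often.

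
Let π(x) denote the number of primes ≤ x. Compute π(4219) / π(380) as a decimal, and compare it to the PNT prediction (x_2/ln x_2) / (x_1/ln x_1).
π(4219)/π(380) = 578/75 ≈ 7.7067;  PNT prediction ≈ 7.9009.

π(380) = 75 and π(4219) = 578, so π(4219)/π(380) ≈ 7.7067. The PNT-predicted ratio is (4219/ln(4219)) / (380/ln(380)) ≈ 7.9009. The two agree to within a few percent, as expected.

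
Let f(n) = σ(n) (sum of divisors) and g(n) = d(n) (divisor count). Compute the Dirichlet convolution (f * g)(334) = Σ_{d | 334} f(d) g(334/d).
(σ * d)(334) = 850

Divisors of 334: [1, 2, 167, 334]. For each d | 334:
  d = 1: σ(1) · d(334/1) = 1 · 4 = 4
  d = 2: σ(2) · d(334/2) = 3 · 2 = 6
  d = 167: σ(167) · d(334/167) = 168 · 2 = 336
  d = 334: σ(334) · d(334/334) = 504 · 1 = 504
Summing: (σ * d)(334) = 4 + 6 + 336 + 504 = 850.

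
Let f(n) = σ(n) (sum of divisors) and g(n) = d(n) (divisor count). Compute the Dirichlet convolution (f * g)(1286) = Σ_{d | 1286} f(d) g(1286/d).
(σ * d)(1286) = 3230

Divisors of 1286: [1, 2, 643, 1286]. For each d | 1286:
  d = 1: σ(1) · d(1286/1) = 1 · 4 = 4
  d = 2: σ(2) · d(1286/2) = 3 · 2 = 6
  d = 643: σ(643) · d(1286/643) = 644 · 2 = 1288
  d = 1286: σ(1286) · d(1286/1286) = 1932 · 1 = 1932
Summing: (σ * d)(1286) = 4 + 6 + 1288 + 1932 = 3230.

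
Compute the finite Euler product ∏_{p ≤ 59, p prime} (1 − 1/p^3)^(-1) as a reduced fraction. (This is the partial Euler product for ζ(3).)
∏ = 115000146464778681614198126342037237932886401/95672294696528702067767313816624165235458048

The primes p ≤ 59 are [2, 3, 5, 7, 11, 13, 17, 19, 23, 29, 31, 37, 41, 43, 47, 53, 59]. For each prime, (1 − 1/p^3)^(-1) = p^3 / (p^3 − 1). The product is (1 − 1/2^3)^(-1), (1 − 1/3^3)^(-1), (1 − 1/5^3)^(-1), (1 − 1/7^3)^(-1), (1 − 1/11^3)^(-1), (1 − 1/13^3)^(-1), (1 − 1/17^3)^(-1), (1 − 1/19^3)^(-1), (1 − 1/23^3)^(-1), (1 − 1/29^3)^(-1), (1 − 1/31^3)^(-1), (1 − 1/37^3)^(-1), (1 − 1/41^3)^(-1), (1 − 1/43^3)^(-1), (1 − 1/47^3)^(-1), (1 − 1/53^3)^(-1), (1 − 1/59^3)^(-1) = ∏ p^3 / (p^3 − 1) = 115000146464778681614198126342037237932886401/95672294696528702067767313816624165235458048.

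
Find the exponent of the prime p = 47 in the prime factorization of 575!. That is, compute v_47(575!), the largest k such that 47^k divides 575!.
v_47(575!) = 12

Legendre's formula: v_p(n!) = Σ_{k ≥ 1} ⌊n / p^k⌋. For p = 47, n = 575, the terms are:
  ⌊575/47^1⌋ = ⌊575/47⌋ = 12
(the next term ⌊575/47^2⌋ = 0, terminating the sum). Summing: v_47(575!) = 12 = 12.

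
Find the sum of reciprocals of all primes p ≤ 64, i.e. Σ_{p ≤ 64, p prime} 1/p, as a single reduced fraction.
Σ 1/p = 201015517717077830328949/117288381359406970983270

π(64) = 18, so the primes ≤ 64 are [2, 3, 5, 7, 11, 13, 17, 19, 23, 29, 31, 37, 41, 43, 47, 53, 59, 61]. Summing 1/p over these primes: 201015517717077830328949/117288381359406970983270 ≈ 1.7139. Mertens estimate ln ln(64) + 0.2615 ≈ 1.6867.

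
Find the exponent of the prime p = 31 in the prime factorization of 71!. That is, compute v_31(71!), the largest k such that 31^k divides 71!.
v_31(71!) = 2

Legendre's formula: v_p(n!) = Σ_{k ≥ 1} ⌊n / p^k⌋. For p = 31, n = 71, the terms are:
  ⌊71/31^1⌋ = ⌊71/31⌋ = 2
(the next term ⌊71/31^2⌋ = 0, terminating the sum). Summing: v_31(71!) = 2 = 2.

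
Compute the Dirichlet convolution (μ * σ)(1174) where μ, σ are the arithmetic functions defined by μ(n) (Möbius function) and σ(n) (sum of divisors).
(μ * σ)(1174) = 1174

Divisors of 1174: [1, 2, 587, 1174]. For each d | 1174:
  d = 1: μ(1) · σ(1174/1) = 1 · 1764 = 1764
  d = 2: μ(2) · σ(1174/2) = -1 · 588 = -588
  d = 587: μ(587) · σ(1174/587) = -1 · 3 = -3
  d = 1174: μ(1174) · σ(1174/1174) = 1 · 1 = 1
Summing: (μ * σ)(1174) = 1764 + -588 + -3 + 1 = 1174.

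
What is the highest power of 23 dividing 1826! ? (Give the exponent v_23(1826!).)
v_23(1826!) = 82

Legendre's formula: v_p(n!) = Σ_{k ≥ 1} ⌊n / p^k⌋. For p = 23, n = 1826, the terms are:
  ⌊1826/23^1⌋ = ⌊1826/23⌋ = 79
  ⌊1826/23^2⌋ = ⌊1826/529⌋ = 3
(the next term ⌊1826/23^3⌋ = 0, terminating the sum). Summing: v_23(1826!) = 79 + 3 = 82.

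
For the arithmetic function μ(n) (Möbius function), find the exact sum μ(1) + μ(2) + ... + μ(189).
Σ_{n ≤ 189} μ(n) = -3

Compute μ(n) for each 1 ≤ n ≤ 189: μ(1) = 1, μ(2) = -1, μ(3) = -1, μ(4) = 0, μ(5) = -1, μ(6) = 1, μ(7) = -1, μ(8) = 0, μ(9) = 0, μ(10) = 1, μ(11) = -1, μ(12) = 0, μ(13) = -1, μ(14) = 1, μ(15) = 1, μ(16) = 0, μ(17) = -1, μ(18) = 0, μ(19) = -1, μ(20) = 0, μ(21) = 1, μ(22) = 1, μ(23) = -1, μ(24) = 0, μ(25) = 0, μ(26) = 1, μ(27) = 0, μ(28) = 0, μ(29) = -1, μ(30) = -1, μ(31) = -1, μ(32) = 0, μ(33) = 1, μ(34) = 1, μ(35) = 1, μ(36) = 0, μ(37) = -1, μ(38) = 1, μ(39) = 1, μ(40) = 0, μ(41) = -1, μ(42) = -1, μ(43) = -1, μ(44) = 0, μ(45) = 0, μ(46) = 1, μ(47) = -1, μ(48) = 0, μ(49) = 0, μ(50) = 0, μ(51) = 1, μ(52) = 0, μ(53) = -1, μ(54) = 0, μ(55) = 1, μ(56) = 0, μ(57) = 1, μ(58) = 1, μ(59) = -1, μ(60) = 0, μ(61) = -1, μ(62) = 1, μ(63) = 0, μ(64) = 0, μ(65) = 1, μ(66) = -1, μ(67) = -1, μ(68) = 0, μ(69) = 1, μ(70) = -1, μ(71) = -1, μ(72) = 0, μ(73) = -1, μ(74) = 1, μ(75) = 0, μ(76) = 0, μ(77) = 1, μ(78) = -1, μ(79) = -1, μ(80) = 0, μ(81) = 0, μ(82) = 1, μ(83) = -1, μ(84) = 0, μ(85) = 1, μ(86) = 1, μ(87) = 1, μ(88) = 0, μ(89) = -1, μ(90) = 0, μ(91) = 1, μ(92) = 0, μ(93) = 1, μ(94) = 1, μ(95) = 1, μ(96) = 0, μ(97) = -1, μ(98) = 0, μ(99) = 0, μ(100) = 0, μ(101) = -1, μ(102) = -1, μ(103) = -1, μ(104) = 0, μ(105) = -1, μ(106) = 1, μ(107) = -1, μ(108) = 0, μ(109) = -1, μ(110) = -1, μ(111) = 1, μ(112) = 0, μ(113) = -1, μ(114) = -1, μ(115) = 1, μ(116) = 0, μ(117) = 0, μ(118) = 1, μ(119) = 1, μ(120) = 0, μ(121) = 0, μ(122) = 1, μ(123) = 1, μ(124) = 0, μ(125) = 0, μ(126) = 0, μ(127) = -1, μ(128) = 0, μ(129) = 1, μ(130) = -1, μ(131) = -1, μ(132) = 0, μ(133) = 1, μ(134) = 1, μ(135) = 0, μ(136) = 0, μ(137) = -1, μ(138) = -1, μ(139) = -1, μ(140) = 0, μ(141) = 1, μ(142) = 1, μ(143) = 1, μ(144) = 0, μ(145) = 1, μ(146) = 1, μ(147) = 0, μ(148) = 0, μ(149) = -1, μ(150) = 0, μ(151) = -1, μ(152) = 0, μ(153) = 0, μ(154) = -1, μ(155) = 1, μ(156) = 0, μ(157) = -1, μ(158) = 1, μ(159) = 1, μ(160) = 0, μ(161) = 1, μ(162) = 0, μ(163) = -1, μ(164) = 0, μ(165) = -1, μ(166) = 1, μ(167) = -1, μ(168) = 0, μ(169) = 0, μ(170) = -1, μ(171) = 0, μ(172) = 0, μ(173) = -1, μ(174) = -1, μ(175) = 0, μ(176) = 0, μ(177) = 1, μ(178) = 1, μ(179) = -1, μ(180) = 0, μ(181) = -1, μ(182) = -1, μ(183) = 1, μ(184) = 0, μ(185) = 1, μ(186) = -1, μ(187) = 1, μ(188) = 0, μ(189) = 0. Summing all 189 values: -3. (Mertens function M(x) = Σ_{n ≤ x} μ(n); on average M(x) should be small (PNT ⟺ M(x) = o(x)).)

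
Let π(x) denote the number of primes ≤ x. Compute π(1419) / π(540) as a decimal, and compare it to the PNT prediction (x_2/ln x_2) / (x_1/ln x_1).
π(1419)/π(540) = 223/99 ≈ 2.2525;  PNT prediction ≈ 2.2780.

π(540) = 99 and π(1419) = 223, so π(1419)/π(540) ≈ 2.2525. The PNT-predicted ratio is (1419/ln(1419)) / (540/ln(540)) ≈ 2.2780. The two agree to within a few percent, as expected.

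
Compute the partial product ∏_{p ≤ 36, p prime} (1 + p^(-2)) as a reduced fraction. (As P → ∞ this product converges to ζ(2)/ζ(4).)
∏ = 7292191856800000/4827887490090357

The primes p ≤ 36 are [2, 3, 5, 7, 11, 13, 17, 19, 23, 29, 31]. For each, (1 + 1/p^2) = (p^2 + 1)/p^2. Multiplying these fractions over p ∈ [2, 3, 5, 7, 11, 13, 17, 19, 23, 29, 31] gives 7292191856800000/4827887490090357. (In the limit P → ∞ this tends to ζ(2)/ζ(4).)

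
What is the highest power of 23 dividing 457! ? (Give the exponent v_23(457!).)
v_23(457!) = 19

Legendre's formula: v_p(n!) = Σ_{k ≥ 1} ⌊n / p^k⌋. For p = 23, n = 457, the terms are:
  ⌊457/23^1⌋ = ⌊457/23⌋ = 19
(the next term ⌊457/23^2⌋ = 0, terminating the sum). Summing: v_23(457!) = 19 = 19.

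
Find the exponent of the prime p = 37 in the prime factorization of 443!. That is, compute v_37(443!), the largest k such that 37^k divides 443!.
v_37(443!) = 11

Legendre's formula: v_p(n!) = Σ_{k ≥ 1} ⌊n / p^k⌋. For p = 37, n = 443, the terms are:
  ⌊443/37^1⌋ = ⌊443/37⌋ = 11
(the next term ⌊443/37^2⌋ = 0, terminating the sum). Summing: v_37(443!) = 11 = 11.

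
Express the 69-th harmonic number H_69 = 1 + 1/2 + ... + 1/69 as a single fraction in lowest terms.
H_69 = 42409610330030873613929048033/8801320137209899102584580800

Direct summation: H_69 = 1 + 1/2 + ... + 1/69. The least common denominator is lcm(1, ..., 69) = 79211881234889091923261227200; over this denominator the numerator is 79211881234889091923261227200 + 39605940617444545961630613600 + 26403960411629697307753742400 + 19802970308722272980815306800 + 15842376246977818384652245440 + 13201980205814848653876871200 + 11315983033555584560465889600 + 9901485154361136490407653400 + 8801320137209899102584580800 + 7921188123488909192326122720 + 7201080112262644720296475200 + 6600990102907424326938435600 + 6093221633453007071020094400 + 5657991516777792280232944800 + 5280792082325939461550748480 + 4950742577180568245203826700 + 4659522425581711289603601600 + 4400660068604949551292290400 + 4169046380783636417013748800 + 3960594061744454596163061360 + 3771994344518528186821963200 + 3600540056131322360148237600 + 3443994836299525735793966400 + 3300495051453712163469217800 + 3168475249395563676930449088 + 3046610816726503535510047200 + 2933773379069966367528193600 + 2828995758388896140116472400 + 2731444180513416962871076800 + 2640396041162969730775374240 + 2555221975319002965266491200 + 2475371288590284122601913350 + 2400360037420881573432158400 + 2329761212790855644801800800 + 2263196606711116912093177920 + 2200330034302474775646145200 + 2140861654997002484412465600 + 2084523190391818208506874400 + 2031073877817669023673364800 + 1980297030872227298081530680 + 1931997103289977851786859200 + 1885997172259264093410981600 + 1842136772904397486587470400 + 1800270028065661180074118800 + 1760264027441979820516916160 + 1721997418149762867896983200 + 1685359175210406211133217600 + 1650247525726856081734608900 + 1616569004793654937209412800 + 1584237624697781838465224544 + 1553174141860570429867867200 + 1523305408363251767755023600 + 1494563796884699847608702400 + 1466886689534983183764096800 + 1440216022452528944059295040 + 1414497879194448070058236200 + 1389682126927878805671249600 + 1365722090256708481435538400 + 1342574258218459185140020800 + 1320198020581484865387687120 + 1298555430080149047922315200 + 1277610987659501482633245600 + 1257331448172842728940654400 + 1237685644295142061300956675 + 1218644326690601414204018880 + 1200180018710440786716079200 + 1182266884102822267511361600 + 1164880606395427822400900400 + 1147998278766508578597988800 = 381686492970277862525361432297, so H_69 = 381686492970277862525361432297/79211881234889091923261227200; reducing by gcd(381686492970277862525361432297, 79211881234889091923261227200) = 9 gives 42409610330030873613929048033/8801320137209899102584580800 ≈ 4.81855. (The PNT-adjacent estimate ln(69) + γ ≈ 4.81132 matches within O(1/n).)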